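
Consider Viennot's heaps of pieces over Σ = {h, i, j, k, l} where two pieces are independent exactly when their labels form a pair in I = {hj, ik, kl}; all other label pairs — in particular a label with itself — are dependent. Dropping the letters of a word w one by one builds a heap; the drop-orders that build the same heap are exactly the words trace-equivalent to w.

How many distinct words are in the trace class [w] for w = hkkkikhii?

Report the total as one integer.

piece 0:h — minimal
piece 1:k rests on {0:h}
piece 2:k rests on {1:k}
piece 3:k rests on {2:k}
piece 4:i rests on {0:h}
piece 5:k rests on {3:k}
piece 6:h rests on {4:i, 5:k}
piece 7:i rests on {6:h}
piece 8:i rests on {7:i}
minimal pieces: {0:h}
ways to finish when only these pieces remain (= sum over removing one remaining piece with nothing left below it):
  1 left: {8}→1
  2 left: {7,8}→1
  3 left: {6,7,8}→1
  4 left: {4,6,7,8}→1  {5,6,7,8}→1
  5 left: {3,5,6,7,8}→1  {4,5,6,7,8}→2
  6 left: {2,3,5,6,7,8}→1  {3,4,5,6,7,8}→3
  7 left: {1,2,3,5,6,7,8}→1  {2,3,4,5,6,7,8}→4
  placing 0:h first → 5 extensions

5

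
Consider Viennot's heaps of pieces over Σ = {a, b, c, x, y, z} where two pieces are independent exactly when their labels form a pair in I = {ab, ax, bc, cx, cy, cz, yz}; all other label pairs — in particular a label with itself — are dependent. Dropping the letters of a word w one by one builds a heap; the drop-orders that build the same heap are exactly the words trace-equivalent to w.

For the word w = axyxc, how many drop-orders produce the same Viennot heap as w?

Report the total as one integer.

7

drop 0:a onto floor
drop 1:x onto floor
drop 2:y onto {0:a, 1:x}
drop 3:x onto {2:y}
drop 4:c onto {0:a}
ground layer = {0:a, 1:x}
drop-orders for the pieces not yet dropped (sum over which currently-grounded one goes next):
  1 to go: {3} 1  {4} 1
  2 to go: {2,3} 1  {3,4} 2
  3 to go: {1,2,3} 1  {2,3,4} 3
  if 0:a drops first: 4 orders
  if 1:x drops first: 3 orders
heap linearizations: 7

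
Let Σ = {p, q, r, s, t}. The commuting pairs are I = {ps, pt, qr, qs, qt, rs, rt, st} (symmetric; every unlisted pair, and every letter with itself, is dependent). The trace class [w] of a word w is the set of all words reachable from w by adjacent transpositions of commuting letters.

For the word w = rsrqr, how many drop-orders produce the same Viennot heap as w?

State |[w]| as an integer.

20

piece 0:r — minimal
piece 1:s — minimal
piece 2:r rests on {0:r}
piece 3:q — minimal
piece 4:r rests on {2:r}
minimal pieces: {0:r, 1:s, 3:q}
ways to finish when only these pieces remain (= sum over removing one remaining piece with nothing left below it):
  1 left: {1}→1  {3}→1  {4}→1
  2 left: {1,3}→2  {1,4}→2  {2,4}→1  {3,4}→2
  3 left: {0,2,4}→1  {1,2,4}→3  {1,3,4}→6  {2,3,4}→3
  placing 0:r first → 12 extensions
  placing 1:s first → 4 extensions
  placing 3:q first → 4 extensions
total linear extensions = 20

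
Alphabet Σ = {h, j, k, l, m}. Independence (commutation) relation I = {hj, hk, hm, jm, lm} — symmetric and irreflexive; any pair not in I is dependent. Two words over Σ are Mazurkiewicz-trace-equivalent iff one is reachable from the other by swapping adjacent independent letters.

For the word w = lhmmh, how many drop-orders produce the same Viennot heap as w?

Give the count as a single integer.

0(l) covers ∅
1(h) covers 0:l
2(m) covers ∅
3(m) covers 2:m
4(h) covers 1:h
floor of heap: 0:l, 2:m
completions by unplaced set U, small U first (add the entries for U minus each lowest piece of U):
  |U|=1: {3}:1  {4}:1
  |U|=2: {1,4}:1  {2,3}:1  {3,4}:2
  |U|=3: {0,1,4}:1  {1,3,4}:3  {2,3,4}:3
  start at 0(l): 6
  start at 2(m): 4
sum over floor = 10

10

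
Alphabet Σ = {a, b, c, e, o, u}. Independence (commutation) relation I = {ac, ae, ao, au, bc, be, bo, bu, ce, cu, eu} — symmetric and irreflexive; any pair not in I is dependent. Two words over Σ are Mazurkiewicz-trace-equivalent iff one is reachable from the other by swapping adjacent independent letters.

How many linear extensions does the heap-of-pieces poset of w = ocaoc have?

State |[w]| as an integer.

0(o) covers ∅
1(c) covers 0:o
2(a) covers ∅
3(o) covers 1:c
4(c) covers 3:o
floor of heap: 0:o, 2:a
completions by unplaced set U, small U first (add the entries for U minus each lowest piece of U):
  |U|=1: {2}:1  {4}:1
  |U|=2: {2,4}:2  {3,4}:1
  |U|=3: {1,3,4}:1  {2,3,4}:3
  start at 0(o): 4
  start at 2(a): 1
sum over floor = 5

5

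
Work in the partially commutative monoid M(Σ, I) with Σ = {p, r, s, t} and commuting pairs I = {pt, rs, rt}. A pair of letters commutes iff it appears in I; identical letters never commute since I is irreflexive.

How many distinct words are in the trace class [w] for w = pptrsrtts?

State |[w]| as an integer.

51

drop 0:p onto floor
drop 1:p onto {0:p}
drop 2:t onto floor
drop 3:r onto {1:p}
drop 4:s onto {1:p, 2:t}
drop 5:r onto {3:r}
drop 6:t onto {4:s}
drop 7:t onto {6:t}
drop 8:s onto {7:t}
ground layer = {0:p, 2:t}
drop-orders for the pieces not yet dropped (sum over which currently-grounded one goes next):
  1 to go: {5} 1  {8} 1
  2 to go: {3,5} 1  {5,8} 2  {7,8} 1
  3 to go: {3,5,8} 3  {5,7,8} 3  {6,7,8} 1
  4 to go: {3,5,7,8} 6  {4,6,7,8} 1  {5,6,7,8} 4
  5 to go: {2,4,6,7,8} 1  {3,5,6,7,8} 10  {4,5,6,7,8} 5
  6 to go: {2,4,5,6,7,8} 6  {3,4,5,6,7,8} 15
  7 to go: {1,3,4,5,6,7,8} 15  {2,3,4,5,6,7,8} 21
  if 0:p drops first: 36 orders
  if 2:t drops first: 15 orders
heap linearizations: 51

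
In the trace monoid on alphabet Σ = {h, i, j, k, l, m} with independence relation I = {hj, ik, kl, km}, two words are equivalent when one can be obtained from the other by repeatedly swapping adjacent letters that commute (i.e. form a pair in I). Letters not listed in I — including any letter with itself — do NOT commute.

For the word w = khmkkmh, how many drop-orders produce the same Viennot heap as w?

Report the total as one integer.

6

#0=k has no predecessor
#1=h depends on [0:k]
#2=m depends on [1:h]
#3=k depends on [1:h]
#4=k depends on [3:k]
#5=m depends on [2:m]
#6=h depends on [4:k, 5:m]
sources: [0:k]
N(rest) = Σ N(rest − s) over sources s of rest; N(one piece) = 1:
  size 1 → [6]=1
  size 2 → [4,6]=1  [5,6]=1
  size 3 → [2,5,6]=1  [3,4,6]=1  [4,5,6]=2
  size 4 → [2,4,5,6]=3  [3,4,5,6]=3
  size 5 → [2,3,4,5,6]=6
  first=0(k) contributes 6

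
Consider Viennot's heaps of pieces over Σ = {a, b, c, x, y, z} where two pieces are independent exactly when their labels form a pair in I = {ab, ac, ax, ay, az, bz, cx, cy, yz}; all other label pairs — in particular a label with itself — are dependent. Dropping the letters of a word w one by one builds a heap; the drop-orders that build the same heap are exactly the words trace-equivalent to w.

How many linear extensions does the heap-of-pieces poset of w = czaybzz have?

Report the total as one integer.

0(c) covers ∅
1(z) covers 0:c
2(a) covers ∅
3(y) covers ∅
4(b) covers 0:c, 3:y
5(z) covers 1:z
6(z) covers 5:z
floor of heap: 0:c, 2:a, 3:y
completions by unplaced set U, small U first (add the entries for U minus each lowest piece of U):
  |U|=1: {2}:1  {4}:1  {6}:1
  |U|=2: {2,4}:2  {2,6}:2  {3,4}:1  {4,6}:2  {5,6}:1
  |U|=3: {1,5,6}:1  {2,3,4}:3  {2,4,6}:6  {2,5,6}:3  {3,4,6}:3  {4,5,6}:3
  |U|=4: {1,2,5,6}:4  {1,4,5,6}:4  {2,3,4,6}:12  {2,4,5,6}:12  {3,4,5,6}:6
  |U|=5: {0,1,4,5,6}:4  {1,2,4,5,6}:20  {1,3,4,5,6}:10  {2,3,4,5,6}:30
  start at 0(c): 60
  start at 2(a): 14
  start at 3(y): 24
sum over floor = 98

98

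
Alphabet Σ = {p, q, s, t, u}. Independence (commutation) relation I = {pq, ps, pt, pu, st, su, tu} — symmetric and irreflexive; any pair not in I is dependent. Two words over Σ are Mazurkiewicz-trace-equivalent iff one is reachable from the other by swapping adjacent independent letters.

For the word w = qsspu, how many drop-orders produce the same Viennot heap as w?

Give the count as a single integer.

#0=q has no predecessor
#1=s depends on [0:q]
#2=s depends on [1:s]
#3=p has no predecessor
#4=u depends on [0:q]
sources: [0:q, 3:p]
N(rest) = Σ N(rest − s) over sources s of rest; N(one piece) = 1:
  size 1 → [2]=1  [3]=1  [4]=1
  size 2 → [1,2]=1  [2,3]=2  [2,4]=2  [3,4]=2
  size 3 → [1,2,3]=3  [1,2,4]=3  [2,3,4]=6
  first=0(q) contributes 12
  first=3(p) contributes 3
|[w]| = 15

15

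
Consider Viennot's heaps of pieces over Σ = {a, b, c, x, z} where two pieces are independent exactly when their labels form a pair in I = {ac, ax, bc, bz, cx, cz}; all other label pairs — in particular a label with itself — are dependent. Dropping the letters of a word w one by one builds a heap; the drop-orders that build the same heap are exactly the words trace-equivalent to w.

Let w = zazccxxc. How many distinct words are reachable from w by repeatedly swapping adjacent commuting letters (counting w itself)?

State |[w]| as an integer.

0(z) covers ∅
1(a) covers 0:z
2(z) covers 1:a
3(c) covers ∅
4(c) covers 3:c
5(x) covers 2:z
6(x) covers 5:x
7(c) covers 4:c
floor of heap: 0:z, 3:c
completions by unplaced set U, small U first (add the entries for U minus each lowest piece of U):
  |U|=1: {6}:1  {7}:1
  |U|=2: {4,7}:1  {5,6}:1  {6,7}:2
  |U|=3: {2,5,6}:1  {3,4,7}:1  {4,6,7}:3  {5,6,7}:3
  |U|=4: {1,2,5,6}:1  {2,5,6,7}:4  {3,4,6,7}:4  {4,5,6,7}:6
  |U|=5: {0,1,2,5,6}:1  {1,2,5,6,7}:5  {2,4,5,6,7}:10  {3,4,5,6,7}:10
  |U|=6: {0,1,2,5,6,7}:6  {1,2,4,5,6,7}:15  {2,3,4,5,6,7}:20
  start at 0(z): 35
  start at 3(c): 21
sum over floor = 56

56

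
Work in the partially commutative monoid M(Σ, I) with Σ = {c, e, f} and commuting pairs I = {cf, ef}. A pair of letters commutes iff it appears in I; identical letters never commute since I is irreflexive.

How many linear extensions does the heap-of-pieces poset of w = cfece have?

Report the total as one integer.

5

#0=c has no predecessor
#1=f has no predecessor
#2=e depends on [0:c]
#3=c depends on [2:e]
#4=e depends on [3:c]
sources: [0:c, 1:f]
N(rest) = Σ N(rest − s) over sources s of rest; N(one piece) = 1:
  size 1 → [1]=1  [4]=1
  size 2 → [1,4]=2  [3,4]=1
  size 3 → [1,3,4]=3  [2,3,4]=1
  first=0(c) contributes 4
  first=1(f) contributes 1
|[w]| = 5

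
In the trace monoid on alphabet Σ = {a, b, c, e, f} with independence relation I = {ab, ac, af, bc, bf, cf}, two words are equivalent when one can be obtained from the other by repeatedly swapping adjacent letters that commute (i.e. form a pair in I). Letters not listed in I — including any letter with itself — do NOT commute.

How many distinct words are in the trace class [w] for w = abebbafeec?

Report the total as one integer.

#0=a has no predecessor
#1=b has no predecessor
#2=e depends on [0:a, 1:b]
#3=b depends on [2:e]
#4=b depends on [3:b]
#5=a depends on [2:e]
#6=f depends on [2:e]
#7=e depends on [4:b, 5:a, 6:f]
#8=e depends on [7:e]
#9=c depends on [8:e]
sources: [0:a, 1:b]
N(rest) = Σ N(rest − s) over sources s of rest; N(one piece) = 1:
  size 1 → [9]=1
  size 2 → [8,9]=1
  size 3 → [7,8,9]=1
  size 4 → [4,7,8,9]=1  [5,7,8,9]=1  [6,7,8,9]=1
  size 5 → [3,4,7,8,9]=1  [4,5,7,8,9]=2  [4,6,7,8,9]=2  [5,6,7,8,9]=2
  size 6 → [3,4,5,7,8,9]=3  [3,4,6,7,8,9]=3  [4,5,6,7,8,9]=6
  size 7 → [3,4,5,6,7,8,9]=12
  size 8 → [2,3,4,5,6,7,8,9]=12
  first=0(a) contributes 12
  first=1(b) contributes 12
|[w]| = 24

24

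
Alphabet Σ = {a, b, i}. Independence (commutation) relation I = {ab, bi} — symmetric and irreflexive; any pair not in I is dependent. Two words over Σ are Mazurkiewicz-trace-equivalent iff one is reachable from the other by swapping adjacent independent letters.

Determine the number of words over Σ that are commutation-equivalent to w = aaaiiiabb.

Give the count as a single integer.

drop 0:a onto floor
drop 1:a onto {0:a}
drop 2:a onto {1:a}
drop 3:i onto {2:a}
drop 4:i onto {3:i}
drop 5:i onto {4:i}
drop 6:a onto {5:i}
drop 7:b onto floor
drop 8:b onto {7:b}
ground layer = {0:a, 7:b}
drop-orders for the pieces not yet dropped (sum over which currently-grounded one goes next):
  1 to go: {6} 1  {8} 1
  2 to go: {5,6} 1  {6,8} 2  {7,8} 1
  3 to go: {4,5,6} 1  {5,6,8} 3  {6,7,8} 3
  4 to go: {3,4,5,6} 1  {4,5,6,8} 4  {5,6,7,8} 6
  5 to go: {2,3,4,5,6} 1  {3,4,5,6,8} 5  {4,5,6,7,8} 10
  6 to go: {1,2,3,4,5,6} 1  {2,3,4,5,6,8} 6  {3,4,5,6,7,8} 15
  7 to go: {0,1,2,3,4,5,6} 1  {1,2,3,4,5,6,8} 7  {2,3,4,5,6,7,8} 21
  if 0:a drops first: 28 orders
  if 7:b drops first: 8 orders
heap linearizations: 36

36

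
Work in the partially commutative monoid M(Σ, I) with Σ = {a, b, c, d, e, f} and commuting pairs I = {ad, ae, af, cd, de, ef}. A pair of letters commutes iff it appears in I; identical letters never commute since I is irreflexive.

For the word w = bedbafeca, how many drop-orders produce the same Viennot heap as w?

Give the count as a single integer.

12

#0=b has no predecessor
#1=e depends on [0:b]
#2=d depends on [0:b]
#3=b depends on [1:e, 2:d]
#4=a depends on [3:b]
#5=f depends on [3:b]
#6=e depends on [3:b]
#7=c depends on [4:a, 5:f, 6:e]
#8=a depends on [7:c]
sources: [0:b]
N(rest) = Σ N(rest − s) over sources s of rest; N(one piece) = 1:
  size 1 → [8]=1
  size 2 → [7,8]=1
  size 3 → [4,7,8]=1  [5,7,8]=1  [6,7,8]=1
  size 4 → [4,5,7,8]=2  [4,6,7,8]=2  [5,6,7,8]=2
  size 5 → [4,5,6,7,8]=6
  size 6 → [3,4,5,6,7,8]=6
  size 7 → [1,3,4,5,6,7,8]=6  [2,3,4,5,6,7,8]=6
  first=0(b) contributes 12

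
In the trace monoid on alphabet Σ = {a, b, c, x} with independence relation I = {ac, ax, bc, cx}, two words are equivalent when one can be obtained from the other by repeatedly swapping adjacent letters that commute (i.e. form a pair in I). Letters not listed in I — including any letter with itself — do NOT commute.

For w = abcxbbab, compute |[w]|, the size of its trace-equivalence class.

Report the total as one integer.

8

drop 0:a onto floor
drop 1:b onto {0:a}
drop 2:c onto floor
drop 3:x onto {1:b}
drop 4:b onto {3:x}
drop 5:b onto {4:b}
drop 6:a onto {5:b}
drop 7:b onto {6:a}
ground layer = {0:a, 2:c}
drop-orders for the pieces not yet dropped (sum over which currently-grounded one goes next):
  1 to go: {2} 1  {7} 1
  2 to go: {2,7} 2  {6,7} 1
  3 to go: {2,6,7} 3  {5,6,7} 1
  4 to go: {2,5,6,7} 4  {4,5,6,7} 1
  5 to go: {2,4,5,6,7} 5  {3,4,5,6,7} 1
  6 to go: {1,3,4,5,6,7} 1  {2,3,4,5,6,7} 6
  if 0:a drops first: 7 orders
  if 2:c drops first: 1 orders
heap linearizations: 8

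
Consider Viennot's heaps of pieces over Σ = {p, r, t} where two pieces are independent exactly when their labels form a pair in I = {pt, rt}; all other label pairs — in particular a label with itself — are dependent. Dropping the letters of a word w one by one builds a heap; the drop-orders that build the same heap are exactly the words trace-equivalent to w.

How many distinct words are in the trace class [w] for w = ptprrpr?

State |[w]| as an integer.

7

piece 0:p — minimal
piece 1:t — minimal
piece 2:p rests on {0:p}
piece 3:r rests on {2:p}
piece 4:r rests on {3:r}
piece 5:p rests on {4:r}
piece 6:r rests on {5:p}
minimal pieces: {0:p, 1:t}
ways to finish when only these pieces remain (= sum over removing one remaining piece with nothing left below it):
  1 left: {1}→1  {6}→1
  2 left: {1,6}→2  {5,6}→1
  3 left: {1,5,6}→3  {4,5,6}→1
  4 left: {1,4,5,6}→4  {3,4,5,6}→1
  5 left: {1,3,4,5,6}→5  {2,3,4,5,6}→1
  placing 0:p first → 6 extensions
  placing 1:t first → 1 extensions
total linear extensions = 7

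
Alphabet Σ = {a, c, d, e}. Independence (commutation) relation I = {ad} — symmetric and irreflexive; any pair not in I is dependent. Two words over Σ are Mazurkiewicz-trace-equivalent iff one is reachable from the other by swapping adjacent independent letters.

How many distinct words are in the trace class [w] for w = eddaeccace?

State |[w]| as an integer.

3

#0=e has no predecessor
#1=d depends on [0:e]
#2=d depends on [1:d]
#3=a depends on [0:e]
#4=e depends on [2:d, 3:a]
#5=c depends on [4:e]
#6=c depends on [5:c]
#7=a depends on [6:c]
#8=c depends on [7:a]
#9=e depends on [8:c]
sources: [0:e]
N(rest) = Σ N(rest − s) over sources s of rest; N(one piece) = 1:
  size 1 → [9]=1
  size 2 → [8,9]=1
  size 3 → [7,8,9]=1
  size 4 → [6,7,8,9]=1
  size 5 → [5,6,7,8,9]=1
  size 6 → [4,5,6,7,8,9]=1
  size 7 → [2,4,5,6,7,8,9]=1  [3,4,5,6,7,8,9]=1
  size 8 → [1,2,4,5,6,7,8,9]=1  [2,3,4,5,6,7,8,9]=2
  first=0(e) contributes 3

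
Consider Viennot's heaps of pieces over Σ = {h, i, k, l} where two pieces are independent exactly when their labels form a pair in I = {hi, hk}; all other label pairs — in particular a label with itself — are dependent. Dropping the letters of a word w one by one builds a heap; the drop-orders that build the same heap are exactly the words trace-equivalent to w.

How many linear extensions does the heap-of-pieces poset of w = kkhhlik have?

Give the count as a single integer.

drop 0:k onto floor
drop 1:k onto {0:k}
drop 2:h onto floor
drop 3:h onto {2:h}
drop 4:l onto {1:k, 3:h}
drop 5:i onto {4:l}
drop 6:k onto {5:i}
ground layer = {0:k, 2:h}
drop-orders for the pieces not yet dropped (sum over which currently-grounded one goes next):
  1 to go: {6} 1
  2 to go: {5,6} 1
  3 to go: {4,5,6} 1
  4 to go: {1,4,5,6} 1  {3,4,5,6} 1
  5 to go: {0,1,4,5,6} 1  {1,3,4,5,6} 2  {2,3,4,5,6} 1
  if 0:k drops first: 3 orders
  if 2:h drops first: 3 orders
heap linearizations: 6

6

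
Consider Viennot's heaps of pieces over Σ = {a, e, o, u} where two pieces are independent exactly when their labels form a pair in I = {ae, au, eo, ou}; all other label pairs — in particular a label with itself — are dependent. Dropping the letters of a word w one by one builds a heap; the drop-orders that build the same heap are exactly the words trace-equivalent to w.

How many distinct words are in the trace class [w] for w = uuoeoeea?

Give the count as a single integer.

56

#0=u has no predecessor
#1=u depends on [0:u]
#2=o has no predecessor
#3=e depends on [1:u]
#4=o depends on [2:o]
#5=e depends on [3:e]
#6=e depends on [5:e]
#7=a depends on [4:o]
sources: [0:u, 2:o]
N(rest) = Σ N(rest − s) over sources s of rest; N(one piece) = 1:
  size 1 → [6]=1  [7]=1
  size 2 → [4,7]=1  [5,6]=1  [6,7]=2
  size 3 → [2,4,7]=1  [3,5,6]=1  [4,6,7]=3  [5,6,7]=3
  size 4 → [1,3,5,6]=1  [2,4,6,7]=4  [3,5,6,7]=4  [4,5,6,7]=6
  size 5 → [0,1,3,5,6]=1  [1,3,5,6,7]=5  [2,4,5,6,7]=10  [3,4,5,6,7]=10
  size 6 → [0,1,3,5,6,7]=6  [1,3,4,5,6,7]=15  [2,3,4,5,6,7]=20
  first=0(u) contributes 35
  first=2(o) contributes 21
|[w]| = 56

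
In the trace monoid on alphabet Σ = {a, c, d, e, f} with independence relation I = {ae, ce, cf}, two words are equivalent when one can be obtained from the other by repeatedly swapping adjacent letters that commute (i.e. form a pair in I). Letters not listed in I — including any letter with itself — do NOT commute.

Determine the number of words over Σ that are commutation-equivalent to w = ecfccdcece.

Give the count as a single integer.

60

0(e) covers ∅
1(c) covers ∅
2(f) covers 0:e
3(c) covers 1:c
4(c) covers 3:c
5(d) covers 2:f, 4:c
6(c) covers 5:d
7(e) covers 5:d
8(c) covers 6:c
9(e) covers 7:e
floor of heap: 0:e, 1:c
completions by unplaced set U, small U first (add the entries for U minus each lowest piece of U):
  |U|=1: {8}:1  {9}:1
  |U|=2: {6,8}:1  {7,9}:1  {8,9}:2
  |U|=3: {6,8,9}:3  {7,8,9}:3
  |U|=4: {6,7,8,9}:6
  |U|=5: {5,6,7,8,9}:6
  |U|=6: {2,5,6,7,8,9}:6  {4,5,6,7,8,9}:6
  |U|=7: {0,2,5,6,7,8,9}:6  {2,4,5,6,7,8,9}:12  {3,4,5,6,7,8,9}:6
  |U|=8: {0,2,4,5,6,7,8,9}:18  {1,3,4,5,6,7,8,9}:6  {2,3,4,5,6,7,8,9}:18
  start at 0(e): 24
  start at 1(c): 36
sum over floor = 60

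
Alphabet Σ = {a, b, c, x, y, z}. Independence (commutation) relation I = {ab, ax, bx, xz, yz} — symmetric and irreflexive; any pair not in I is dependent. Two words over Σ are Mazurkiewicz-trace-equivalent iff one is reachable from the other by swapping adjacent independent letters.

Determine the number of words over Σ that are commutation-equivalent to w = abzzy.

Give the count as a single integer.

6

drop 0:a onto floor
drop 1:b onto floor
drop 2:z onto {0:a, 1:b}
drop 3:z onto {2:z}
drop 4:y onto {0:a, 1:b}
ground layer = {0:a, 1:b}
drop-orders for the pieces not yet dropped (sum over which currently-grounded one goes next):
  1 to go: {3} 1  {4} 1
  2 to go: {2,3} 1  {3,4} 2
  3 to go: {2,3,4} 3
  if 0:a drops first: 3 orders
  if 1:b drops first: 3 orders
heap linearizations: 6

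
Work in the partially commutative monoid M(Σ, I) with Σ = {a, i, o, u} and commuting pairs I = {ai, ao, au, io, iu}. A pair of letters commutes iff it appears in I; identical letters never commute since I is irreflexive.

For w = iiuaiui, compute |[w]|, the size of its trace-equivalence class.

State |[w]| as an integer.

#0=i has no predecessor
#1=i depends on [0:i]
#2=u has no predecessor
#3=a has no predecessor
#4=i depends on [1:i]
#5=u depends on [2:u]
#6=i depends on [4:i]
sources: [0:i, 2:u, 3:a]
N(rest) = Σ N(rest − s) over sources s of rest; N(one piece) = 1:
  size 1 → [3]=1  [5]=1  [6]=1
  size 2 → [2,5]=1  [3,5]=2  [3,6]=2  [4,6]=1  [5,6]=2
  size 3 → [1,4,6]=1  [2,3,5]=3  [2,5,6]=3  [3,4,6]=3  [3,5,6]=6  [4,5,6]=3
  size 4 → [0,1,4,6]=1  [1,3,4,6]=4  [1,4,5,6]=4  [2,3,5,6]=12  [2,4,5,6]=6  [3,4,5,6]=12
  size 5 → [0,1,3,4,6]=5  [0,1,4,5,6]=5  [1,2,4,5,6]=10  [1,3,4,5,6]=20  [2,3,4,5,6]=30
  first=0(i) contributes 60
  first=2(u) contributes 30
  first=3(a) contributes 15
|[w]| = 105

105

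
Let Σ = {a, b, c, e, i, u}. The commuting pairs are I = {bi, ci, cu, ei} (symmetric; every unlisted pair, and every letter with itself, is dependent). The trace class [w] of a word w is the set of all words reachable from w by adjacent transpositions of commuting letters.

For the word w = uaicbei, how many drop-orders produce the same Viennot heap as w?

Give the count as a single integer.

0(u) covers ∅
1(a) covers 0:u
2(i) covers 1:a
3(c) covers 1:a
4(b) covers 3:c
5(e) covers 4:b
6(i) covers 2:i
floor of heap: 0:u
completions by unplaced set U, small U first (add the entries for U minus each lowest piece of U):
  |U|=1: {5}:1  {6}:1
  |U|=2: {2,6}:1  {4,5}:1  {5,6}:2
  |U|=3: {2,5,6}:3  {3,4,5}:1  {4,5,6}:3
  |U|=4: {2,4,5,6}:6  {3,4,5,6}:4
  |U|=5: {2,3,4,5,6}:10
  start at 0(u): 10

10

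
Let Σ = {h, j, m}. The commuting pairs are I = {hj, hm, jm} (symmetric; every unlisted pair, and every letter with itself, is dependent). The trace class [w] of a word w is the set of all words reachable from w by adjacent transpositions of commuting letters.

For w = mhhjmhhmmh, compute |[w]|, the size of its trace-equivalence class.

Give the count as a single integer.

1260

piece 0:m — minimal
piece 1:h — minimal
piece 2:h rests on {1:h}
piece 3:j — minimal
piece 4:m rests on {0:m}
piece 5:h rests on {2:h}
piece 6:h rests on {5:h}
piece 7:m rests on {4:m}
piece 8:m rests on {7:m}
piece 9:h rests on {6:h}
minimal pieces: {0:m, 1:h, 3:j}
ways to finish when only these pieces remain (= sum over removing one remaining piece with nothing left below it):
  1 left: {3}→1  {8}→1  {9}→1
  2 left: {3,8}→2  {3,9}→2  {6,9}→1  {7,8}→1  {8,9}→2
  3 left: {3,6,9}→3  {3,7,8}→3  {3,8,9}→6  {4,7,8}→1  {5,6,9}→1  {6,8,9}→3  {7,8,9}→3
  4 left: {0,4,7,8}→1  {2,5,6,9}→1  {3,4,7,8}→4  {3,5,6,9}→4  {3,6,8,9}→12  {3,7,8,9}→12  {4,7,8,9}→4  {5,6,8,9}→4  {6,7,8,9}→6
  5 left: {0,3,4,7,8}→5  {0,4,7,8,9}→5  {1,2,5,6,9}→1  {2,3,5,6,9}→5  {2,5,6,8,9}→5  {3,4,7,8,9}→20  {3,5,6,8,9}→20  {3,6,7,8,9}→30  {4,6,7,8,9}→10  {5,6,7,8,9}→10
  6 left: {0,3,4,7,8,9}→30  {0,4,6,7,8,9}→15  {1,2,3,5,6,9}→6  {1,2,5,6,8,9}→6  {2,3,5,6,8,9}→30  {2,5,6,7,8,9}→15  {3,4,6,7,8,9}→60  {3,5,6,7,8,9}→60  {4,5,6,7,8,9}→20
  7 left: {0,3,4,6,7,8,9}→105  {0,4,5,6,7,8,9}→35  {1,2,3,5,6,8,9}→42  {1,2,5,6,7,8,9}→21  {2,3,5,6,7,8,9}→105  {2,4,5,6,7,8,9}→35  {3,4,5,6,7,8,9}→140
  8 left: {0,2,4,5,6,7,8,9}→70  {0,3,4,5,6,7,8,9}→280  {1,2,3,5,6,7,8,9}→168  {1,2,4,5,6,7,8,9}→56  {2,3,4,5,6,7,8,9}→280
  placing 0:m first → 504 extensions
  placing 1:h first → 630 extensions
  placing 3:j first → 126 extensions
total linear extensions = 1260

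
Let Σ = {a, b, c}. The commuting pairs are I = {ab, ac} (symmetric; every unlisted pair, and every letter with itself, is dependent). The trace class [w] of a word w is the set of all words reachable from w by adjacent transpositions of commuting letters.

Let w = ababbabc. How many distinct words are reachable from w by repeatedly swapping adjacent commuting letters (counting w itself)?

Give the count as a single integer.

0(a) covers ∅
1(b) covers ∅
2(a) covers 0:a
3(b) covers 1:b
4(b) covers 3:b
5(a) covers 2:a
6(b) covers 4:b
7(c) covers 6:b
floor of heap: 0:a, 1:b
completions by unplaced set U, small U first (add the entries for U minus each lowest piece of U):
  |U|=1: {5}:1  {7}:1
  |U|=2: {2,5}:1  {5,7}:2  {6,7}:1
  |U|=3: {0,2,5}:1  {2,5,7}:3  {4,6,7}:1  {5,6,7}:3
  |U|=4: {0,2,5,7}:4  {2,5,6,7}:6  {3,4,6,7}:1  {4,5,6,7}:4
  |U|=5: {0,2,5,6,7}:10  {1,3,4,6,7}:1  {2,4,5,6,7}:10  {3,4,5,6,7}:5
  |U|=6: {0,2,4,5,6,7}:20  {1,3,4,5,6,7}:6  {2,3,4,5,6,7}:15
  start at 0(a): 21
  start at 1(b): 35
sum over floor = 56

56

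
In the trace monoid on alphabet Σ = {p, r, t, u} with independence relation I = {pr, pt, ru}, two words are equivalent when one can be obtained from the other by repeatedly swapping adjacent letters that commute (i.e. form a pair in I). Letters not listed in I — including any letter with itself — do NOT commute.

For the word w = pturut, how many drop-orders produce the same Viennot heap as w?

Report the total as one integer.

piece 0:p — minimal
piece 1:t — minimal
piece 2:u rests on {0:p, 1:t}
piece 3:r rests on {1:t}
piece 4:u rests on {2:u}
piece 5:t rests on {3:r, 4:u}
minimal pieces: {0:p, 1:t}
ways to finish when only these pieces remain (= sum over removing one remaining piece with nothing left below it):
  1 left: {5}→1
  2 left: {3,5}→1  {4,5}→1
  3 left: {2,4,5}→1  {3,4,5}→2
  4 left: {0,2,4,5}→1  {2,3,4,5}→3
  placing 0:p first → 3 extensions
  placing 1:t first → 4 extensions
total linear extensions = 7

7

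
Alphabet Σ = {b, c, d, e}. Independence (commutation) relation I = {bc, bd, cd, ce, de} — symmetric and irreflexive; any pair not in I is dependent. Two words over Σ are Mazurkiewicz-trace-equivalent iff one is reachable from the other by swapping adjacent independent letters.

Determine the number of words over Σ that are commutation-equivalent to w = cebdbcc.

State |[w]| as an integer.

#0=c has no predecessor
#1=e has no predecessor
#2=b depends on [1:e]
#3=d has no predecessor
#4=b depends on [2:b]
#5=c depends on [0:c]
#6=c depends on [5:c]
sources: [0:c, 1:e, 3:d]
N(rest) = Σ N(rest − s) over sources s of rest; N(one piece) = 1:
  size 1 → [3]=1  [4]=1  [6]=1
  size 2 → [2,4]=1  [3,4]=2  [3,6]=2  [4,6]=2  [5,6]=1
  size 3 → [0,5,6]=1  [1,2,4]=1  [2,3,4]=3  [2,4,6]=3  [3,4,6]=6  [3,5,6]=3  [4,5,6]=3
  size 4 → [0,3,5,6]=4  [0,4,5,6]=4  [1,2,3,4]=4  [1,2,4,6]=4  [2,3,4,6]=12  [2,4,5,6]=6  [3,4,5,6]=12
  size 5 → [0,2,4,5,6]=10  [0,3,4,5,6]=20  [1,2,3,4,6]=20  [1,2,4,5,6]=10  [2,3,4,5,6]=30
  first=0(c) contributes 60
  first=1(e) contributes 60
  first=3(d) contributes 20
|[w]| = 140

140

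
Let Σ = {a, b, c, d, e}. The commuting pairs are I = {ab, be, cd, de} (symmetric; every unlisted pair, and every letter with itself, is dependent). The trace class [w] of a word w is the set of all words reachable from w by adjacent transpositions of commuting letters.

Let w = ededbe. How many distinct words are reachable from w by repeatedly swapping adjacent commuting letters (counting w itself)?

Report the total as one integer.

20

0(e) covers ∅
1(d) covers ∅
2(e) covers 0:e
3(d) covers 1:d
4(b) covers 3:d
5(e) covers 2:e
floor of heap: 0:e, 1:d
completions by unplaced set U, small U first (add the entries for U minus each lowest piece of U):
  |U|=1: {4}:1  {5}:1
  |U|=2: {2,5}:1  {3,4}:1  {4,5}:2
  |U|=3: {0,2,5}:1  {1,3,4}:1  {2,4,5}:3  {3,4,5}:3
  |U|=4: {0,2,4,5}:4  {1,3,4,5}:4  {2,3,4,5}:6
  start at 0(e): 10
  start at 1(d): 10
sum over floor = 20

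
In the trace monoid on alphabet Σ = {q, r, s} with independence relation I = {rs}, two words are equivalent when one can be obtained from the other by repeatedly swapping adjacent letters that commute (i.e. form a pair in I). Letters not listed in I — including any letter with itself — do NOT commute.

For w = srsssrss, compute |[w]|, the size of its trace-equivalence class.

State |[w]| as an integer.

#0=s has no predecessor
#1=r has no predecessor
#2=s depends on [0:s]
#3=s depends on [2:s]
#4=s depends on [3:s]
#5=r depends on [1:r]
#6=s depends on [4:s]
#7=s depends on [6:s]
sources: [0:s, 1:r]
N(rest) = Σ N(rest − s) over sources s of rest; N(one piece) = 1:
  size 1 → [5]=1  [7]=1
  size 2 → [1,5]=1  [5,7]=2  [6,7]=1
  size 3 → [1,5,7]=3  [4,6,7]=1  [5,6,7]=3
  size 4 → [1,5,6,7]=6  [3,4,6,7]=1  [4,5,6,7]=4
  size 5 → [1,4,5,6,7]=10  [2,3,4,6,7]=1  [3,4,5,6,7]=5
  size 6 → [0,2,3,4,6,7]=1  [1,3,4,5,6,7]=15  [2,3,4,5,6,7]=6
  first=0(s) contributes 21
  first=1(r) contributes 7
|[w]| = 28

28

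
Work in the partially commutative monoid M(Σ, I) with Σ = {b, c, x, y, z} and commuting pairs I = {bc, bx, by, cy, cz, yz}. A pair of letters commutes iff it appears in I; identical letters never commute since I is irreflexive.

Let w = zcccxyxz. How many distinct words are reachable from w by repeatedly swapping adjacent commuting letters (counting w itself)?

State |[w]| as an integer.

4

#0=z has no predecessor
#1=c has no predecessor
#2=c depends on [1:c]
#3=c depends on [2:c]
#4=x depends on [0:z, 3:c]
#5=y depends on [4:x]
#6=x depends on [5:y]
#7=z depends on [6:x]
sources: [0:z, 1:c]
N(rest) = Σ N(rest − s) over sources s of rest; N(one piece) = 1:
  size 1 → [7]=1
  size 2 → [6,7]=1
  size 3 → [5,6,7]=1
  size 4 → [4,5,6,7]=1
  size 5 → [0,4,5,6,7]=1  [3,4,5,6,7]=1
  size 6 → [0,3,4,5,6,7]=2  [2,3,4,5,6,7]=1
  first=0(z) contributes 1
  first=1(c) contributes 3
|[w]| = 4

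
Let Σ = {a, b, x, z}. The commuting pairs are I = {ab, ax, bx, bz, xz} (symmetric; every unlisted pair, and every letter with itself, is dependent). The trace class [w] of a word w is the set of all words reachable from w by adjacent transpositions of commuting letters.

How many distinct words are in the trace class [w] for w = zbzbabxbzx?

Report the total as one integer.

3150

#0=z has no predecessor
#1=b has no predecessor
#2=z depends on [0:z]
#3=b depends on [1:b]
#4=a depends on [2:z]
#5=b depends on [3:b]
#6=x has no predecessor
#7=b depends on [5:b]
#8=z depends on [4:a]
#9=x depends on [6:x]
sources: [0:z, 1:b, 6:x]
N(rest) = Σ N(rest − s) over sources s of rest; N(one piece) = 1:
  size 1 → [7]=1  [8]=1  [9]=1
  size 2 → [4,8]=1  [5,7]=1  [6,9]=1  [7,8]=2  [7,9]=2  [8,9]=2
  size 3 → [2,4,8]=1  [3,5,7]=1  [4,7,8]=3  [4,8,9]=3  [5,7,8]=3  [5,7,9]=3  [6,7,9]=3  [6,8,9]=3  [7,8,9]=6
  size 4 → [0,2,4,8]=1  [1,3,5,7]=1  [2,4,7,8]=4  [2,4,8,9]=4  [3,5,7,8]=4  [3,5,7,9]=4  [4,5,7,8]=6  [4,6,8,9]=6  [4,7,8,9]=12  [5,6,7,9]=6  [5,7,8,9]=12  [6,7,8,9]=12
  size 5 → [0,2,4,7,8]=5  [0,2,4,8,9]=5  [1,3,5,7,8]=5  [1,3,5,7,9]=5  [2,4,5,7,8]=10  [2,4,6,8,9]=10  [2,4,7,8,9]=20  [3,4,5,7,8]=10  [3,5,6,7,9]=10  [3,5,7,8,9]=20  [4,5,7,8,9]=30  [4,6,7,8,9]=30  [5,6,7,8,9]=30
  size 6 → [0,2,4,5,7,8]=15  [0,2,4,6,8,9]=15  [0,2,4,7,8,9]=30  [1,3,4,5,7,8]=15  [1,3,5,6,7,9]=15  [1,3,5,7,8,9]=30  [2,3,4,5,7,8]=20  [2,4,5,7,8,9]=60  [2,4,6,7,8,9]=60  [3,4,5,7,8,9]=60  [3,5,6,7,8,9]=60  [4,5,6,7,8,9]=90
  size 7 → [0,2,3,4,5,7,8]=35  [0,2,4,5,7,8,9]=105  [0,2,4,6,7,8,9]=105  [1,2,3,4,5,7,8]=35  [1,3,4,5,7,8,9]=105  [1,3,5,6,7,8,9]=105  [2,3,4,5,7,8,9]=140  [2,4,5,6,7,8,9]=210  [3,4,5,6,7,8,9]=210
  size 8 → [0,1,2,3,4,5,7,8]=70  [0,2,3,4,5,7,8,9]=280  [0,2,4,5,6,7,8,9]=420  [1,2,3,4,5,7,8,9]=280  [1,3,4,5,6,7,8,9]=420  [2,3,4,5,6,7,8,9]=560
  first=0(z) contributes 1260
  first=1(b) contributes 1260
  first=6(x) contributes 630
|[w]| = 3150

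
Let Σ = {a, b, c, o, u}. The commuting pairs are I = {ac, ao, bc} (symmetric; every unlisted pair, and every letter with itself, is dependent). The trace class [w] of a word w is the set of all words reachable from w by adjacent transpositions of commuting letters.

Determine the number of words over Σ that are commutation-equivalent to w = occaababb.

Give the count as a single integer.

#0=o has no predecessor
#1=c depends on [0:o]
#2=c depends on [1:c]
#3=a has no predecessor
#4=a depends on [3:a]
#5=b depends on [0:o, 4:a]
#6=a depends on [5:b]
#7=b depends on [6:a]
#8=b depends on [7:b]
sources: [0:o, 3:a]
N(rest) = Σ N(rest − s) over sources s of rest; N(one piece) = 1:
  size 1 → [2]=1  [8]=1
  size 2 → [1,2]=1  [2,8]=2  [7,8]=1
  size 3 → [1,2,8]=3  [2,7,8]=3  [6,7,8]=1
  size 4 → [1,2,7,8]=6  [2,6,7,8]=4  [5,6,7,8]=1
  size 5 → [1,2,6,7,8]=10  [2,5,6,7,8]=5  [4,5,6,7,8]=1
  size 6 → [1,2,5,6,7,8]=15  [2,4,5,6,7,8]=6  [3,4,5,6,7,8]=1
  size 7 → [0,1,2,5,6,7,8]=15  [1,2,4,5,6,7,8]=21  [2,3,4,5,6,7,8]=7
  first=0(o) contributes 28
  first=3(a) contributes 36
|[w]| = 64

64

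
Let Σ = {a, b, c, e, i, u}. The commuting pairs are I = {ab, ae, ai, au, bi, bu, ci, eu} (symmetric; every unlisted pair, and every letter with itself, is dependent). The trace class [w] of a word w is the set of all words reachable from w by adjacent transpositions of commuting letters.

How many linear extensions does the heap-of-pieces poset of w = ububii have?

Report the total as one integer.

15

piece 0:u — minimal
piece 1:b — minimal
piece 2:u rests on {0:u}
piece 3:b rests on {1:b}
piece 4:i rests on {2:u}
piece 5:i rests on {4:i}
minimal pieces: {0:u, 1:b}
ways to finish when only these pieces remain (= sum over removing one remaining piece with nothing left below it):
  1 left: {3}→1  {5}→1
  2 left: {1,3}→1  {3,5}→2  {4,5}→1
  3 left: {1,3,5}→3  {2,4,5}→1  {3,4,5}→3
  4 left: {0,2,4,5}→1  {1,3,4,5}→6  {2,3,4,5}→4
  placing 0:u first → 10 extensions
  placing 1:b first → 5 extensions
total linear extensions = 15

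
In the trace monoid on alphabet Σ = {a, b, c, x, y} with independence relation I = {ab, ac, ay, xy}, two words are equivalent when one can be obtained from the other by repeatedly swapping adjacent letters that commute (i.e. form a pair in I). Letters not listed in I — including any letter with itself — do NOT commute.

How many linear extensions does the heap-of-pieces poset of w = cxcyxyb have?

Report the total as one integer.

3

0(c) covers ∅
1(x) covers 0:c
2(c) covers 1:x
3(y) covers 2:c
4(x) covers 2:c
5(y) covers 3:y
6(b) covers 4:x, 5:y
floor of heap: 0:c
completions by unplaced set U, small U first (add the entries for U minus each lowest piece of U):
  |U|=1: {6}:1
  |U|=2: {4,6}:1  {5,6}:1
  |U|=3: {3,5,6}:1  {4,5,6}:2
  |U|=4: {3,4,5,6}:3
  |U|=5: {2,3,4,5,6}:3
  start at 0(c): 3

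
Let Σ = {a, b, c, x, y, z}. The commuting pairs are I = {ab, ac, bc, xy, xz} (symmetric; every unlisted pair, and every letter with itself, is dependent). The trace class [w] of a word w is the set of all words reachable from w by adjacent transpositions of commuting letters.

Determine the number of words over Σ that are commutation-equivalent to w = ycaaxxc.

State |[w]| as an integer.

3

0(y) covers ∅
1(c) covers 0:y
2(a) covers 0:y
3(a) covers 2:a
4(x) covers 1:c, 3:a
5(x) covers 4:x
6(c) covers 5:x
floor of heap: 0:y
completions by unplaced set U, small U first (add the entries for U minus each lowest piece of U):
  |U|=1: {6}:1
  |U|=2: {5,6}:1
  |U|=3: {4,5,6}:1
  |U|=4: {1,4,5,6}:1  {3,4,5,6}:1
  |U|=5: {1,3,4,5,6}:2  {2,3,4,5,6}:1
  start at 0(y): 3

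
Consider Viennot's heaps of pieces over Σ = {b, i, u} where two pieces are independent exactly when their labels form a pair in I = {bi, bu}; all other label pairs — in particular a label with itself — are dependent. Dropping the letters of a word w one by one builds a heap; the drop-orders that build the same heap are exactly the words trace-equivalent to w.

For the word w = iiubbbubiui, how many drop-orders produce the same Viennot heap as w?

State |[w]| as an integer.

0(i) covers ∅
1(i) covers 0:i
2(u) covers 1:i
3(b) covers ∅
4(b) covers 3:b
5(b) covers 4:b
6(u) covers 2:u
7(b) covers 5:b
8(i) covers 6:u
9(u) covers 8:i
10(i) covers 9:u
floor of heap: 0:i, 3:b
completions by unplaced set U, small U first (add the entries for U minus each lowest piece of U):
  |U|=1: {7}:1  {10}:1
  |U|=2: {5,7}:1  {7,10}:2  {9,10}:1
  |U|=3: {4,5,7}:1  {5,7,10}:3  {7,9,10}:3  {8,9,10}:1
  |U|=4: {3,4,5,7}:1  {4,5,7,10}:4  {5,7,9,10}:6  {6,8,9,10}:1  {7,8,9,10}:4
  |U|=5: {2,6,8,9,10}:1  {3,4,5,7,10}:5  {4,5,7,9,10}:10  {5,7,8,9,10}:10  {6,7,8,9,10}:5
  |U|=6: {1,2,6,8,9,10}:1  {2,6,7,8,9,10}:6  {3,4,5,7,9,10}:15  {4,5,7,8,9,10}:20  {5,6,7,8,9,10}:15
  |U|=7: {0,1,2,6,8,9,10}:1  {1,2,6,7,8,9,10}:7  {2,5,6,7,8,9,10}:21  {3,4,5,7,8,9,10}:35  {4,5,6,7,8,9,10}:35
  |U|=8: {0,1,2,6,7,8,9,10}:8  {1,2,5,6,7,8,9,10}:28  {2,4,5,6,7,8,9,10}:56  {3,4,5,6,7,8,9,10}:70
  |U|=9: {0,1,2,5,6,7,8,9,10}:36  {1,2,4,5,6,7,8,9,10}:84  {2,3,4,5,6,7,8,9,10}:126
  start at 0(i): 210
  start at 3(b): 120
sum over floor = 330

330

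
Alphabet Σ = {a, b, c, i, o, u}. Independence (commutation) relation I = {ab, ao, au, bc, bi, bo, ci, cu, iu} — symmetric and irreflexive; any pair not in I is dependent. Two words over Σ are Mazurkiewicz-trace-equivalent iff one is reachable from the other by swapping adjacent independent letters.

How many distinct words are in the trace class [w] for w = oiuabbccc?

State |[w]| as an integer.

drop 0:o onto floor
drop 1:i onto {0:o}
drop 2:u onto {0:o}
drop 3:a onto {1:i}
drop 4:b onto {2:u}
drop 5:b onto {4:b}
drop 6:c onto {3:a}
drop 7:c onto {6:c}
drop 8:c onto {7:c}
ground layer = {0:o}
drop-orders for the pieces not yet dropped (sum over which currently-grounded one goes next):
  1 to go: {5} 1  {8} 1
  2 to go: {4,5} 1  {5,8} 2  {7,8} 1
  3 to go: {2,4,5} 1  {4,5,8} 3  {5,7,8} 3  {6,7,8} 1
  4 to go: {2,4,5,8} 4  {3,6,7,8} 1  {4,5,7,8} 6  {5,6,7,8} 4
  5 to go: {1,3,6,7,8} 1  {2,4,5,7,8} 10  {3,5,6,7,8} 5  {4,5,6,7,8} 10
  6 to go: {1,3,5,6,7,8} 6  {2,4,5,6,7,8} 20  {3,4,5,6,7,8} 15
  7 to go: {1,3,4,5,6,7,8} 21  {2,3,4,5,6,7,8} 35
  if 0:o drops first: 56 orders

56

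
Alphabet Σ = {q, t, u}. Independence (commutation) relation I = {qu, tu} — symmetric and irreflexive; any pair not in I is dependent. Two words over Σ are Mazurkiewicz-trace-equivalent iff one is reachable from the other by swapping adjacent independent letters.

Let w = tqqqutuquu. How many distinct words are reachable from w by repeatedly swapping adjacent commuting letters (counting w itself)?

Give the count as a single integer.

piece 0:t — minimal
piece 1:q rests on {0:t}
piece 2:q rests on {1:q}
piece 3:q rests on {2:q}
piece 4:u — minimal
piece 5:t rests on {3:q}
piece 6:u rests on {4:u}
piece 7:q rests on {5:t}
piece 8:u rests on {6:u}
piece 9:u rests on {8:u}
minimal pieces: {0:t, 4:u}
ways to finish when only these pieces remain (= sum over removing one remaining piece with nothing left below it):
  1 left: {7}→1  {9}→1
  2 left: {5,7}→1  {7,9}→2  {8,9}→1
  3 left: {3,5,7}→1  {5,7,9}→3  {6,8,9}→1  {7,8,9}→3
  4 left: {2,3,5,7}→1  {3,5,7,9}→4  {4,6,8,9}→1  {5,7,8,9}→6  {6,7,8,9}→4
  5 left: {1,2,3,5,7}→1  {2,3,5,7,9}→5  {3,5,7,8,9}→10  {4,6,7,8,9}→5  {5,6,7,8,9}→10
  6 left: {0,1,2,3,5,7}→1  {1,2,3,5,7,9}→6  {2,3,5,7,8,9}→15  {3,5,6,7,8,9}→20  {4,5,6,7,8,9}→15
  7 left: {0,1,2,3,5,7,9}→7  {1,2,3,5,7,8,9}→21  {2,3,5,6,7,8,9}→35  {3,4,5,6,7,8,9}→35
  8 left: {0,1,2,3,5,7,8,9}→28  {1,2,3,5,6,7,8,9}→56  {2,3,4,5,6,7,8,9}→70
  placing 0:t first → 126 extensions
  placing 4:u first → 84 extensions
total linear extensions = 210

210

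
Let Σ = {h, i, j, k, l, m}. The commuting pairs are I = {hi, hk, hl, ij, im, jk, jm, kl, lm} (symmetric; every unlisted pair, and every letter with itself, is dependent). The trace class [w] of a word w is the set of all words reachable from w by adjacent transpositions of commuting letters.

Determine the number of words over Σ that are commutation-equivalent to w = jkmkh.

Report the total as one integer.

0(j) covers ∅
1(k) covers ∅
2(m) covers 1:k
3(k) covers 2:m
4(h) covers 0:j, 2:m
floor of heap: 0:j, 1:k
completions by unplaced set U, small U first (add the entries for U minus each lowest piece of U):
  |U|=1: {3}:1  {4}:1
  |U|=2: {0,4}:1  {3,4}:2
  |U|=3: {0,3,4}:3  {2,3,4}:2
  start at 0(j): 2
  start at 1(k): 5
sum over floor = 7

7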